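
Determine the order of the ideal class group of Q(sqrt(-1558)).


K = Q(sqrt(-1558)). d mod 4 = 2, so D = disc(K) = 4d = -6232
h(K) equals the number of primitive reduced positive-definite forms (a, b, c) = a*x^2 + b*x*y + c*y^2 with b^2 - 4ac = D,
where reduced means |b| <= a <= c, with b >= 0 whenever |b| = a or a = c, and primitive means gcd(a, b, c) = 1.
Reduced forces 3a^2 <= |D| = 6232, so 1 <= a <= 45; b must have the parity of D, and c = (b^2 - D)/(4a) must be an integer >= a.
Enumerate a = 1..45, b in [-a, a]:
  a=1: (1, 0, 1558)  [1]
  a=2: (2, 0, 779)  [1]
  a=3..10: none
  a=11: (11, -4, 142), (11, 4, 142)  [2]
  a=12..18: none
  a=19: (19, 0, 82)  [1]
  a=20..21: none
  a=22: (22, -4, 71), (22, 4, 71)  [2]
  a=23: (23, -22, 73), (23, 22, 73)  [2]
  a=24..36: none
  a=37: (37, -24, 46), (37, 24, 46)  [2]
  a=38: (38, 0, 41)  [1]
  a=39..45: none
Total reduced forms: 1 + 1 + 2 + 1 + 2 + 2 + 2 + 1 = 12
h = 12

12


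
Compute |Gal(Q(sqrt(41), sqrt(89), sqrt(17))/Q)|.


The 3 square roots of distinct primes are multiplicatively independent over Q,
so [K:Q] = 2^3 and Gal(K/Q) is isomorphic to (Z/2Z)^3.
|Gal| = 2^3 = 8

8


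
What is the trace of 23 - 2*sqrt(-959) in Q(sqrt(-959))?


Tr(a + b*sqrt(d)) = (a + b*sqrt(d)) + (a - b*sqrt(d)) = 2a
= 2 * (23)
= 46

46


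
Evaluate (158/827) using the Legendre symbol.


p = 827 is prime, so compute (158/827) with the reciprocity algorithm (Jacobi-symbol steps: pull out 2s via (2/n), flip via reciprocity, reduce):
  pull out 2: (2/827) = -1  (since 827 mod 8 = 3)
  reciprocity: (79/827) -> -(827/79)
  reduce: (37/79)
  reciprocity: (37/79) -> +(79/37)
  reduce: (5/37)
  reciprocity: (5/37) -> +(37/5)
  reduce: (2/5)
  pull out 2: (2/5) = -1  (since 5 mod 8 = 5)
  (1/5) = 1
Product of signs = -1
(158/827) = -1

-1


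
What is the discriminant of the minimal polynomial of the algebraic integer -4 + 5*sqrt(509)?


The element -4 + 5*sqrt(509) has minimal polynomial:
x^2 + 8*x - 12709
Discriminant = (8)^2 - 4*(-12709)
= 64 + 50836
= 50900

50900


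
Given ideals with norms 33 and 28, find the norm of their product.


N(IJ) = N(I) * N(J)
= 33 * 28
= 924

924


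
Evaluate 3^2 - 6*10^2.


x^2 - d*y^2
= 3^2 - 6*10^2
= 9 - 600
= -591

-591


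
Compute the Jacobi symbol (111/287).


Compute (111/287) via quadratic reciprocity:
  reciprocity: (111/287) -> -(287/111)
  reduce: (65/111)
  reciprocity: (65/111) -> +(111/65)
  reduce: (46/65)
  pull out 2: (2/65) = +1  (since 65 mod 8 = 1)
  reciprocity: (23/65) -> +(65/23)
  reduce: (19/23)
  reciprocity: (19/23) -> -(23/19)
  reduce: (4/19)
  pull out 2: (2/19) = -1  (since 19 mod 8 = 3)
  pull out 2: (2/19) = -1  (since 19 mod 8 = 3)
  (1/19) = 1
Product of signs = 1

1


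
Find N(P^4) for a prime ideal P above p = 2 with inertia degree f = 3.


N(P^a) = p^(a*f)
= 2^(4*3)
= 2^12
= 4096

4096


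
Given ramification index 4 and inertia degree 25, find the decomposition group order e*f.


|D_P| = e * f
= 4 * 25
= 100

100


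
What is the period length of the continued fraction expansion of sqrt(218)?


Run the CF algorithm for sqrt(218).
a_0 = floor(sqrt(218)) = 14; set m_0=0, q_0=1.
Recurrence: m' = q*a - m,  q' = (d - m'^2)/q,  a' = floor((a_0 + m')/q').
  step 1: m=14, q=22, a=1
  step 2: m=8, q=7, a=3
  step 3: m=13, q=7, a=3
  step 4: m=8, q=22, a=1
  step 5: m=14, q=1, a=28
a_5 = 2*a_0 = 28, so the period closes here.
sqrt(218) = [14; 1, 3, 3, 1, 28]
Period length = 5

5


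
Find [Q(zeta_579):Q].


The degree equals Euler's totient phi(579).
579 = 3 * 193
phi(579) = 384

384


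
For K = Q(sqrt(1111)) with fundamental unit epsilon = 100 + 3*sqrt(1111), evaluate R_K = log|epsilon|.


epsilon = 100 + 3*sqrt(1111)
= 199.9950
R = ln(199.9950)
= 5.2983

5.2983


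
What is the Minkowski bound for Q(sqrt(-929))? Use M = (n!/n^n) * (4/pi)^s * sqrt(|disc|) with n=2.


d = -929, d mod 4 = 3, so disc(K) = 4d = -3716; |disc(K)| = 3716
Imaginary quadratic field, so n = 2, s = r2 = 1, r1 = 0
M = (n!/n^n) * (4/pi)^s * sqrt(|disc(K)|) = (2!/2^2) * (4/pi)^1 * sqrt(3716)
= 0.5 * 1.273240 * 60.959003
= 38.8077

38.8077


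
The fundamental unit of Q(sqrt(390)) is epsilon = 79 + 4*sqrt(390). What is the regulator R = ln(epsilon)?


epsilon = 79 + 4*sqrt(390)
= 157.9937
R = ln(157.9937)
= 5.0626

5.0626


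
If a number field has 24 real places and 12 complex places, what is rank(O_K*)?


By Dirichlet's unit theorem:
rank = r1 + r2 - 1
= 24 + 12 - 1
= 35

35


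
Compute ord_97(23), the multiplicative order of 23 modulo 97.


We want ord_97(23), the smallest k >= 1 with 23^k = 1 mod 97.
n = 97 = 97, phi(97) = 96; the order divides phi(n).
Divisors of 96: 1, 2, 3, 4, 6, 8, 12, 16, 24, 32, 48, 96
Repeated squaring mod 97: 23^1 = 23, 23^2 = 44, 23^4 = 93, 23^8 = 16, 23^16 = 62, 23^32 = 61, 23^64 = 35
Test divisors in increasing order:
  k=1: 23^1 = 23 mod 97
  k=2: 23^2 = 44 mod 97
  k=3: 23^3 = 44 * 23 = 42 mod 97
  k=4: 23^4 = 93 mod 97
  k=6: 23^6 = 93 * 44 = 18 mod 97
  k=8: 23^8 = 16 mod 97
  k=12: 23^12 = 16 * 93 = 33 mod 97
  k=16: 23^16 = 62 mod 97
  k=24: 23^24 = 62 * 16 = 22 mod 97
  k=32: 23^32 = 61 mod 97
  k=48: 23^48 = 61 * 62 = 96 mod 97
  k=96: 23^96 = 35 * 61 = 1 mod 97  <- first divisor giving 1
Order = 96

96


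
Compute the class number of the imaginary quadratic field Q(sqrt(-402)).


K = Q(sqrt(-402)). d mod 4 = 2, so D = disc(K) = 4d = -1608
h(K) equals the number of primitive reduced positive-definite forms (a, b, c) = a*x^2 + b*x*y + c*y^2 with b^2 - 4ac = D,
where reduced means |b| <= a <= c, with b >= 0 whenever |b| = a or a = c, and primitive means gcd(a, b, c) = 1.
Reduced forces 3a^2 <= |D| = 1608, so 1 <= a <= 23; b must have the parity of D, and c = (b^2 - D)/(4a) must be an integer >= a.
Enumerate a = 1..23, b in [-a, a]:
  a=1: (1, 0, 402)  [1]
  a=2: (2, 0, 201)  [1]
  a=3: (3, 0, 134)  [1]
  a=4..5: none
  a=6: (6, 0, 67)  [1]
  a=7: (7, -4, 58), (7, 4, 58)  [2]
  a=8..10: none
  a=11: (11, -8, 38), (11, 8, 38)  [2]
  a=12: none
  a=13: (13, -2, 31), (13, 2, 31)  [2]
  a=14: (14, -4, 29), (14, 4, 29)  [2]
  a=15..18: none
  a=19: (19, -8, 22), (19, 8, 22)  [2]
  a=20: none
  a=21: (21, -18, 23), (21, 18, 23)  [2]
  a=22..23: none
Total reduced forms: 1 + 1 + 1 + 1 + 2 + 2 + 2 + 2 + 2 + 2 = 16
h = 16

16


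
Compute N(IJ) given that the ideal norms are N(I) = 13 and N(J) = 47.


N(IJ) = N(I) * N(J)
= 13 * 47
= 611

611


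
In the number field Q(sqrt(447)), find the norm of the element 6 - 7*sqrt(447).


N(a + b*sqrt(d)) = a^2 - d*b^2
= (6)^2 - (447)*(-7)^2
= 36 - 21903
= -21867

-21867


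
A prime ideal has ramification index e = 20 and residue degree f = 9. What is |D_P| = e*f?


|D_P| = e * f
= 20 * 9
= 180

180


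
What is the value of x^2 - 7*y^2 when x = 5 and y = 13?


x^2 - d*y^2
= 5^2 - 7*13^2
= 25 - 1183
= -1158

-1158


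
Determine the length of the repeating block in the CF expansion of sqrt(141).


Run the CF algorithm for sqrt(141).
a_0 = floor(sqrt(141)) = 11; set m_0=0, q_0=1.
Recurrence: m' = q*a - m,  q' = (d - m'^2)/q,  a' = floor((a_0 + m')/q').
  step 1: m=11, q=20, a=1
  step 2: m=9, q=3, a=6
  step 3: m=9, q=20, a=1
  step 4: m=11, q=1, a=22
a_4 = 2*a_0 = 22, so the period closes here.
sqrt(141) = [11; 1, 6, 1, 22]
Period length = 4

4


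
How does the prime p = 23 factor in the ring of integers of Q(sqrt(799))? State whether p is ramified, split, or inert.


K = Q(sqrt(799)). Since d mod 4 = 3, disc(K) = 3196.
Check p | disc: 3196 mod 23 = 22.
p does not divide disc. Compute Legendre symbol (d/p):
17^((23-1)/2) mod 23 = -1
(d/p) = -1, so p is inert: (p) stays prime with e=1, f=2, g=1.
Therefore p is inert.

inert


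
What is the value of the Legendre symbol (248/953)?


p = 953 is prime, so compute (248/953) with the reciprocity algorithm (Jacobi-symbol steps: pull out 2s via (2/n), flip via reciprocity, reduce):
  pull out 2: (2/953) = +1  (since 953 mod 8 = 1)
  pull out 2: (2/953) = +1  (since 953 mod 8 = 1)
  pull out 2: (2/953) = +1  (since 953 mod 8 = 1)
  reciprocity: (31/953) -> +(953/31)
  reduce: (23/31)
  reciprocity: (23/31) -> -(31/23)
  reduce: (8/23)
  pull out 2: (2/23) = +1  (since 23 mod 8 = 7)
  pull out 2: (2/23) = +1  (since 23 mod 8 = 7)
  pull out 2: (2/23) = +1  (since 23 mod 8 = 7)
  (1/23) = 1
Product of signs = -1
(248/953) = -1

-1


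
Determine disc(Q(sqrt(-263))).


For K = Q(sqrt(d)) with d squarefree: disc(K) = d if d = 1 mod 4, and disc(K) = 4d if d = 2 or 3 mod 4.
Here d = -263, and d mod 4 = 1.
d = 1 mod 4 (O_K = Z[(1+sqrt(d))/2]), so disc(K) = d = -263

-263


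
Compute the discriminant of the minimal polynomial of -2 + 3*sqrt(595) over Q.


The element -2 + 3*sqrt(595) has minimal polynomial:
x^2 + 4*x - 5351
Discriminant = (4)^2 - 4*(-5351)
= 16 + 21404
= 21420

21420


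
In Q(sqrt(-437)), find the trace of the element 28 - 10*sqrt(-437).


Tr(a + b*sqrt(d)) = (a + b*sqrt(d)) + (a - b*sqrt(d)) = 2a
= 2 * (28)
= 56

56


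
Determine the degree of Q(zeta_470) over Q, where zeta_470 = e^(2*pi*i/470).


The degree equals Euler's totient phi(470).
470 = 2 * 5 * 47
phi(470) = 184

184


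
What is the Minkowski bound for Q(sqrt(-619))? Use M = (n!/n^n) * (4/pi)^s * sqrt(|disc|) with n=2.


d = -619, d mod 4 = 1, so disc(K) = d = -619; |disc(K)| = 619
Imaginary quadratic field, so n = 2, s = r2 = 1, r1 = 0
M = (n!/n^n) * (4/pi)^s * sqrt(|disc(K)|) = (2!/2^2) * (4/pi)^1 * sqrt(619)
= 0.5 * 1.273240 * 24.879711
= 15.8389

15.8389


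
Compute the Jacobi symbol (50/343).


Compute (50/343) via quadratic reciprocity:
  pull out 2: (2/343) = +1  (since 343 mod 8 = 7)
  reciprocity: (25/343) -> +(343/25)
  reduce: (18/25)
  pull out 2: (2/25) = +1  (since 25 mod 8 = 1)
  reciprocity: (9/25) -> +(25/9)
  reduce: (7/9)
  reciprocity: (7/9) -> +(9/7)
  reduce: (2/7)
  pull out 2: (2/7) = +1  (since 7 mod 8 = 7)
  (1/7) = 1
Product of signs = 1

1


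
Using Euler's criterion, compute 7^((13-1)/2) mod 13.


p = 13 is prime and the exponent is (p-1)/2 = 6, so by Euler's criterion 7^6 = (7/13) = +1 or -1 mod 13.
Compute by square-and-multiply:
  6 = 4 + 2 (binary 110)
  Repeated squaring mod 13: 7^1 = 7, 7^2 = 10, 7^4 = 9
  7^6 = 7^4 * 7^2 = 9 * 10 mod 13
    9 * 10 = 90 = 12 mod 13
  7^6 = 12 mod 13
Result 12 = p - 1 = -1 mod 13: 7 is a quadratic non-residue mod 13. As a residue in [0, p-1] the value is 12.
7^6 mod 13 = 12

12


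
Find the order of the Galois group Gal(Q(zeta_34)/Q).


|Gal(Q(zeta_34)/Q)| = phi(34)
= 16

16


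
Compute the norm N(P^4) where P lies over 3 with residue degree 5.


N(P^a) = p^(a*f)
= 3^(4*5)
= 3^20
= 3486784401

3486784401


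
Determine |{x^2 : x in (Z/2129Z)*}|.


For prime p, the number of non-zero quadratic residues is (p-1)/2.
= (2129-1)/2
= 1064

1064


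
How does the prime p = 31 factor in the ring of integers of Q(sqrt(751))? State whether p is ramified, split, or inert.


K = Q(sqrt(751)). Since d mod 4 = 3, disc(K) = 3004.
Check p | disc: 3004 mod 31 = 28.
p does not divide disc. Compute Legendre symbol (d/p):
7^((31-1)/2) mod 31 = 1
(d/p) = 1, so p splits: (p) = P*P' with e=1, f=1, g=2.
Therefore p is split.

split


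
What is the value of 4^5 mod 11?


p = 11 is prime and the exponent is (p-1)/2 = 5, so by Euler's criterion 4^5 = (4/11) = +1 or -1 mod 11.
Compute by square-and-multiply:
  5 = 4 + 1 (binary 101)
  Repeated squaring mod 11: 4^1 = 4, 4^2 = 5, 4^4 = 3
  4^5 = 4^4 * 4^1 = 3 * 4 mod 11
    3 * 4 = 12 = 1 mod 11
  4^5 = 1 mod 11
Result 1: 4 is a quadratic residue mod 11.
4^5 mod 11 = 1

1


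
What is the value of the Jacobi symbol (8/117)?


Compute (8/117) via quadratic reciprocity:
  pull out 2: (2/117) = -1  (since 117 mod 8 = 5)
  pull out 2: (2/117) = -1  (since 117 mod 8 = 5)
  pull out 2: (2/117) = -1  (since 117 mod 8 = 5)
  (1/117) = 1
Product of signs = -1

-1


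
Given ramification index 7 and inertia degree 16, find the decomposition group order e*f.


|D_P| = e * f
= 7 * 16
= 112

112


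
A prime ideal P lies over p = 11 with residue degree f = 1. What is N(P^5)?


N(P^a) = p^(a*f)
= 11^(5*1)
= 11^5
= 161051

161051


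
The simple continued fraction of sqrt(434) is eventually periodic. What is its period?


Run the CF algorithm for sqrt(434).
a_0 = floor(sqrt(434)) = 20; set m_0=0, q_0=1.
Recurrence: m' = q*a - m,  q' = (d - m'^2)/q,  a' = floor((a_0 + m')/q').
  step 1: m=20, q=34, a=1
  step 2: m=14, q=7, a=4
  step 3: m=14, q=34, a=1
  step 4: m=20, q=1, a=40
a_4 = 2*a_0 = 40, so the period closes here.
sqrt(434) = [20; 1, 4, 1, 40]
Period length = 4

4


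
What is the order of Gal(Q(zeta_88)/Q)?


|Gal(Q(zeta_88)/Q)| = phi(88)
= 40

40


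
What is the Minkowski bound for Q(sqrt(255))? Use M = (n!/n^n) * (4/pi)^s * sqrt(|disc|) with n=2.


d = 255, d mod 4 = 3, so disc(K) = 4d = 1020; |disc(K)| = 1020
Real quadratic field, so n = 2, s = r2 = 0, r1 = 2
M = (n!/n^n) * (4/pi)^s * sqrt(|disc(K)|) = (2!/2^2) * (4/pi)^0 * sqrt(1020)
= 0.5 * 1.000000 * 31.937439
= 15.9687

15.9687


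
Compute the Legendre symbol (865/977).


p = 977 is prime, so compute (865/977) with the reciprocity algorithm (Jacobi-symbol steps: pull out 2s via (2/n), flip via reciprocity, reduce):
  reciprocity: (865/977) -> +(977/865)
  reduce: (112/865)
  pull out 2: (2/865) = +1  (since 865 mod 8 = 1)
  pull out 2: (2/865) = +1  (since 865 mod 8 = 1)
  pull out 2: (2/865) = +1  (since 865 mod 8 = 1)
  pull out 2: (2/865) = +1  (since 865 mod 8 = 1)
  reciprocity: (7/865) -> +(865/7)
  reduce: (4/7)
  pull out 2: (2/7) = +1  (since 7 mod 8 = 7)
  pull out 2: (2/7) = +1  (since 7 mod 8 = 7)
  (1/7) = 1
Product of signs = 1
(865/977) = 1

1


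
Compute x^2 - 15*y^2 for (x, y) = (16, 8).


x^2 - d*y^2
= 16^2 - 15*8^2
= 256 - 960
= -704

-704


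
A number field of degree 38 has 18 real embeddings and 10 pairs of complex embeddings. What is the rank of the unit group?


By Dirichlet's unit theorem:
rank = r1 + r2 - 1
= 18 + 10 - 1
= 27

27


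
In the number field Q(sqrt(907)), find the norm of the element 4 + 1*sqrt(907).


N(a + b*sqrt(d)) = a^2 - d*b^2
= (4)^2 - (907)*(1)^2
= 16 - 907
= -891

-891


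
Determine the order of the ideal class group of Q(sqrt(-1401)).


K = Q(sqrt(-1401)). d mod 4 = 3, so D = disc(K) = 4d = -5604
h(K) equals the number of primitive reduced positive-definite forms (a, b, c) = a*x^2 + b*x*y + c*y^2 with b^2 - 4ac = D,
where reduced means |b| <= a <= c, with b >= 0 whenever |b| = a or a = c, and primitive means gcd(a, b, c) = 1.
Reduced forces 3a^2 <= |D| = 5604, so 1 <= a <= 43; b must have the parity of D, and c = (b^2 - D)/(4a) must be an integer >= a.
Enumerate a = 1..43, b in [-a, a]:
  a=1: (1, 0, 1401)  [1]
  a=2: (2, 2, 701)  [1]
  a=3: (3, 0, 467)  [1]
  a=4: none
  a=5: (5, -4, 281), (5, 4, 281)  [2]
  a=6: (6, 6, 235)  [1]
  a=7..9: none
  a=10: (10, -6, 141), (10, 6, 141)  [2]
  a=11..12: none
  a=13: (13, -8, 109), (13, 8, 109)  [2]
  a=14: none
  a=15: (15, -6, 94), (15, 6, 94)  [2]
  a=16..18: none
  a=19: (19, -18, 78), (19, 18, 78)  [2]
  a=20..22: none
  a=23: (23, -10, 62), (23, 10, 62)  [2]
  a=24: none
  a=25: (25, -14, 58), (25, 14, 58)  [2]
  a=26: (26, -18, 57), (26, 18, 57)  [2]
  a=27..28: none
  a=29: (29, -14, 50), (29, 14, 50)  [2]
  a=30: (30, -6, 47), (30, 6, 47)  [2]
  a=31: (31, -10, 46), (31, 10, 46)  [2]
  a=32..37: none
  a=38: (38, -18, 39), (38, 18, 39)  [2]
  a=39..43: none
Total reduced forms: 1 + 1 + 1 + 2 + 1 + 2 + 2 + 2 + 2 + 2 + 2 + 2 + 2 + 2 + 2 + 2 = 28
h = 28

28


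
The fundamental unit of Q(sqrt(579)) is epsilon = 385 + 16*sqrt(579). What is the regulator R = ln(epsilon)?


epsilon = 385 + 16*sqrt(579)
= 769.9987
R = ln(769.9987)
= 6.6464

6.6464


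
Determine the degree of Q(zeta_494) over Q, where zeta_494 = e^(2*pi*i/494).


The degree equals Euler's totient phi(494).
494 = 2 * 13 * 19
phi(494) = 216

216


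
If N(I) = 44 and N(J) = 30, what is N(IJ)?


N(IJ) = N(I) * N(J)
= 44 * 30
= 1320

1320


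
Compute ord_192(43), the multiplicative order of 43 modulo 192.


We want ord_192(43), the smallest k >= 1 with 43^k = 1 mod 192.
n = 192 = 2^6 * 3, phi(192) = 64; the order divides phi(n).
Divisors of 64: 1, 2, 4, 8, 16, 32, 64
Repeated squaring mod 192: 43^1 = 43, 43^2 = 121, 43^4 = 49, 43^8 = 97, 43^16 = 1, 43^32 = 1, 43^64 = 1
Test divisors in increasing order:
  k=1: 43^1 = 43 mod 192
  k=2: 43^2 = 121 mod 192
  k=4: 43^4 = 49 mod 192
  k=8: 43^8 = 97 mod 192
  k=16: 43^16 = 1 mod 192  <- first divisor giving 1
Order = 16

16


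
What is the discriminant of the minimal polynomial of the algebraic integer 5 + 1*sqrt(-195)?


The element 5 + 1*sqrt(-195) has minimal polynomial:
x^2 - 10*x + 220
Discriminant = (-10)^2 - 4*(220)
= 100 - 880
= -780

-780


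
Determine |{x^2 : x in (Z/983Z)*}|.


For prime p, the number of non-zero quadratic residues is (p-1)/2.
= (983-1)/2
= 491

491


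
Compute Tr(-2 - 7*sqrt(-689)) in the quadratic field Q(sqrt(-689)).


Tr(a + b*sqrt(d)) = (a + b*sqrt(d)) + (a - b*sqrt(d)) = 2a
= 2 * (-2)
= -4

-4


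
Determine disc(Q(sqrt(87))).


For K = Q(sqrt(d)) with d squarefree: disc(K) = d if d = 1 mod 4, and disc(K) = 4d if d = 2 or 3 mod 4.
Here d = 87, and d mod 4 = 3.
d = 3 mod 4, not 1 (O_K = Z[sqrt(d)]), so disc(K) = 4d = 4 * (87) = 348

348


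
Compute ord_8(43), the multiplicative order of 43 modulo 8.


We want ord_8(43), the smallest k >= 1 with 43^k = 1 mod 8.
n = 8 = 2^3, phi(8) = 4; the order divides phi(n).
Divisors of 4: 1, 2, 4
Repeated squaring mod 8: 43^1 = 3, 43^2 = 1, 43^4 = 1
Test divisors in increasing order:
  k=1: 43^1 = 3 mod 8
  k=2: 43^2 = 1 mod 8  <- first divisor giving 1
Order = 2

2


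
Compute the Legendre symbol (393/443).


p = 443 is prime, so compute (393/443) with the reciprocity algorithm (Jacobi-symbol steps: pull out 2s via (2/n), flip via reciprocity, reduce):
  reciprocity: (393/443) -> +(443/393)
  reduce: (50/393)
  pull out 2: (2/393) = +1  (since 393 mod 8 = 1)
  reciprocity: (25/393) -> +(393/25)
  reduce: (18/25)
  pull out 2: (2/25) = +1  (since 25 mod 8 = 1)
  reciprocity: (9/25) -> +(25/9)
  reduce: (7/9)
  reciprocity: (7/9) -> +(9/7)
  reduce: (2/7)
  pull out 2: (2/7) = +1  (since 7 mod 8 = 7)
  (1/7) = 1
Product of signs = 1
(393/443) = 1

1


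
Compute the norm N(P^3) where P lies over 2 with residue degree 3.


N(P^a) = p^(a*f)
= 2^(3*3)
= 2^9
= 512

512


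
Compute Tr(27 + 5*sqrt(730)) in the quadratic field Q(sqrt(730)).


Tr(a + b*sqrt(d)) = (a + b*sqrt(d)) + (a - b*sqrt(d)) = 2a
= 2 * (27)
= 54

54


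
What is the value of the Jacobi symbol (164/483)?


Compute (164/483) via quadratic reciprocity:
  pull out 2: (2/483) = -1  (since 483 mod 8 = 3)
  pull out 2: (2/483) = -1  (since 483 mod 8 = 3)
  reciprocity: (41/483) -> +(483/41)
  reduce: (32/41)
  pull out 2: (2/41) = +1  (since 41 mod 8 = 1)
  pull out 2: (2/41) = +1  (since 41 mod 8 = 1)
  pull out 2: (2/41) = +1  (since 41 mod 8 = 1)
  pull out 2: (2/41) = +1  (since 41 mod 8 = 1)
  pull out 2: (2/41) = +1  (since 41 mod 8 = 1)
  (1/41) = 1
Product of signs = 1

1


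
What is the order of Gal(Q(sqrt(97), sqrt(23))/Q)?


The 2 square roots of distinct primes are multiplicatively independent over Q,
so [K:Q] = 2^2 and Gal(K/Q) is isomorphic to (Z/2Z)^2.
|Gal| = 2^2 = 4

4


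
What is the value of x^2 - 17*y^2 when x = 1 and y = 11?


x^2 - d*y^2
= 1^2 - 17*11^2
= 1 - 2057
= -2056

-2056


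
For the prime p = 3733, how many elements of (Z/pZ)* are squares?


For prime p, the number of non-zero quadratic residues is (p-1)/2.
= (3733-1)/2
= 1866

1866


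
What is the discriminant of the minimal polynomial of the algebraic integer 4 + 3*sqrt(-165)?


The element 4 + 3*sqrt(-165) has minimal polynomial:
x^2 - 8*x + 1501
Discriminant = (-8)^2 - 4*(1501)
= 64 - 6004
= -5940

-5940


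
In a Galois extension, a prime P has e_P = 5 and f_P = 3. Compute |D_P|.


|D_P| = e * f
= 5 * 3
= 15

15


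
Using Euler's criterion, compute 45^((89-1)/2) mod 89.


p = 89 is prime and the exponent is (p-1)/2 = 44, so by Euler's criterion 45^44 = (45/89) = +1 or -1 mod 89.
Compute by square-and-multiply:
  44 = 32 + 8 + 4 (binary 101100)
  Repeated squaring mod 89: 45^1 = 45, 45^2 = 67, 45^4 = 39, 45^8 = 8, 45^16 = 64, 45^32 = 2
  45^44 = 45^32 * 45^8 * 45^4 = 2 * 8 * 39 mod 89
    2 * 8 = 16 = 16 mod 89
    16 * 39 = 624 = 1 mod 89
  45^44 = 1 mod 89
Result 1: 45 is a quadratic residue mod 89.
45^44 mod 89 = 1

1


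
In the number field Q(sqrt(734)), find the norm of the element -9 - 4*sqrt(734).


N(a + b*sqrt(d)) = a^2 - d*b^2
= (-9)^2 - (734)*(-4)^2
= 81 - 11744
= -11663

-11663


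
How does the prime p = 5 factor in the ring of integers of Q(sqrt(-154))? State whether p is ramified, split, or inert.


K = Q(sqrt(-154)). Since d mod 4 = 2, disc(K) = -616.
Check p | disc: -616 mod 5 = 4.
p does not divide disc. Compute Legendre symbol (d/p):
1^((5-1)/2) mod 5 = 1
(d/p) = 1, so p splits: (p) = P*P' with e=1, f=1, g=2.
Therefore p is split.

split


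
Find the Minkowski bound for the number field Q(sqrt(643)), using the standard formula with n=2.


d = 643, d mod 4 = 3, so disc(K) = 4d = 2572; |disc(K)| = 2572
Real quadratic field, so n = 2, s = r2 = 0, r1 = 2
M = (n!/n^n) * (4/pi)^s * sqrt(|disc(K)|) = (2!/2^2) * (4/pi)^0 * sqrt(2572)
= 0.5 * 1.000000 * 50.714889
= 25.3574

25.3574


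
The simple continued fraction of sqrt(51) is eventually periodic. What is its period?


Run the CF algorithm for sqrt(51).
a_0 = floor(sqrt(51)) = 7; set m_0=0, q_0=1.
Recurrence: m' = q*a - m,  q' = (d - m'^2)/q,  a' = floor((a_0 + m')/q').
  step 1: m=7, q=2, a=7
  step 2: m=7, q=1, a=14
a_2 = 2*a_0 = 14, so the period closes here.
sqrt(51) = [7; 7, 14]
Period length = 2

2


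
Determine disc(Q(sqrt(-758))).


For K = Q(sqrt(d)) with d squarefree: disc(K) = d if d = 1 mod 4, and disc(K) = 4d if d = 2 or 3 mod 4.
Here d = -758, and d mod 4 = 2.
d = 2 mod 4, not 1 (O_K = Z[sqrt(d)]), so disc(K) = 4d = 4 * (-758) = -3032

-3032


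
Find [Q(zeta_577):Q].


The degree equals Euler's totient phi(577).
577 = 577
phi(577) = 576

576


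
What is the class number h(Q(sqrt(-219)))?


K = Q(sqrt(-219)). d mod 4 = 1, so D = disc(K) = d = -219
h(K) equals the number of primitive reduced positive-definite forms (a, b, c) = a*x^2 + b*x*y + c*y^2 with b^2 - 4ac = D,
where reduced means |b| <= a <= c, with b >= 0 whenever |b| = a or a = c, and primitive means gcd(a, b, c) = 1.
Reduced forces 3a^2 <= |D| = 219, so 1 <= a <= 8; b must have the parity of D, and c = (b^2 - D)/(4a) must be an integer >= a.
Enumerate a = 1..8, b in [-a, a]:
  a=1: (1, 1, 55)  [1]
  a=2: none
  a=3: (3, 3, 19)  [1]
  a=4: none
  a=5: (5, -1, 11), (5, 1, 11)  [2]
  a=6..8: none
Total reduced forms: 1 + 1 + 2 = 4
h = 4

4


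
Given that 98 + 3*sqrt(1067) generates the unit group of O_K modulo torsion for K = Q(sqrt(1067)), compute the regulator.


epsilon = 98 + 3*sqrt(1067)
= 195.9949
R = ln(195.9949)
= 5.2781

5.2781


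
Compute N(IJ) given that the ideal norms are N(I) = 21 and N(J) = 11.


N(IJ) = N(I) * N(J)
= 21 * 11
= 231

231


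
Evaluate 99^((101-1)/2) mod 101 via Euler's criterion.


p = 101 is prime and the exponent is (p-1)/2 = 50, so by Euler's criterion 99^50 = (99/101) = +1 or -1 mod 101.
Compute by square-and-multiply:
  50 = 32 + 16 + 2 (binary 110010)
  Repeated squaring mod 101: 99^1 = 99, 99^2 = 4, 99^4 = 16, 99^8 = 54, 99^16 = 88, 99^32 = 68
  99^50 = 99^32 * 99^16 * 99^2 = 68 * 88 * 4 mod 101
    68 * 88 = 5984 = 25 mod 101
    25 * 4 = 100 = 100 mod 101
  99^50 = 100 mod 101
Result 100 = p - 1 = -1 mod 101: 99 is a quadratic non-residue mod 101. As a residue in [0, p-1] the value is 100.
99^50 mod 101 = 100

100


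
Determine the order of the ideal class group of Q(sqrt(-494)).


K = Q(sqrt(-494)). d mod 4 = 2, so D = disc(K) = 4d = -1976
h(K) equals the number of primitive reduced positive-definite forms (a, b, c) = a*x^2 + b*x*y + c*y^2 with b^2 - 4ac = D,
where reduced means |b| <= a <= c, with b >= 0 whenever |b| = a or a = c, and primitive means gcd(a, b, c) = 1.
Reduced forces 3a^2 <= |D| = 1976, so 1 <= a <= 25; b must have the parity of D, and c = (b^2 - D)/(4a) must be an integer >= a.
Enumerate a = 1..25, b in [-a, a]:
  a=1: (1, 0, 494)  [1]
  a=2: (2, 0, 247)  [1]
  a=3: (3, -2, 165), (3, 2, 165)  [2]
  a=4: none
  a=5: (5, -2, 99), (5, 2, 99)  [2]
  a=6: (6, -4, 83), (6, 4, 83)  [2]
  a=7..8: none
  a=9: (9, -2, 55), (9, 2, 55)  [2]
  a=10: (10, -8, 51), (10, 8, 51)  [2]
  a=11: (11, -2, 45), (11, 2, 45)  [2]
  a=12: none
  a=13: (13, 0, 38)  [1]
  a=14: none
  a=15: (15, -8, 34), (15, -2, 33), (15, 2, 33), (15, 8, 34)  [4]
  a=16: none
  a=17: (17, -8, 30), (17, 8, 30)  [2]
  a=18: (18, -16, 31), (18, 16, 31)  [2]
  a=19: (19, 0, 26)  [1]
  a=20..21: none
  a=22: (22, -20, 27), (22, 20, 27)  [2]
  a=23: (23, -18, 25), (23, 18, 25)  [2]
  a=24..25: none
Total reduced forms: 1 + 1 + 2 + 2 + 2 + 2 + 2 + 2 + 1 + 4 + 2 + 2 + 1 + 2 + 2 = 28
h = 28

28


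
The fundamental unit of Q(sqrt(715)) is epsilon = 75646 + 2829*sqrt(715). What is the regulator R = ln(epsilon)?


epsilon = 75646 + 2829*sqrt(715)
= 151292.0000
R = ln(151292.0000)
= 11.9270

11.9270


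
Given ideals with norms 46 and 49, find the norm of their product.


N(IJ) = N(I) * N(J)
= 46 * 49
= 2254

2254


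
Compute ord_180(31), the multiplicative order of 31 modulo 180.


We want ord_180(31), the smallest k >= 1 with 31^k = 1 mod 180.
n = 180 = 2^2 * 3^2 * 5, phi(180) = 48; the order divides phi(n).
Divisors of 48: 1, 2, 3, 4, 6, 8, 12, 16, 24, 48
Repeated squaring mod 180: 31^1 = 31, 31^2 = 61, 31^4 = 121, 31^8 = 61, 31^16 = 121, 31^32 = 61
Test divisors in increasing order:
  k=1: 31^1 = 31 mod 180
  k=2: 31^2 = 61 mod 180
  k=3: 31^3 = 61 * 31 = 91 mod 180
  k=4: 31^4 = 121 mod 180
  k=6: 31^6 = 121 * 61 = 1 mod 180  <- first divisor giving 1
Order = 6

6


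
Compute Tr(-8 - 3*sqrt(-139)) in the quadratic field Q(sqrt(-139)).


Tr(a + b*sqrt(d)) = (a + b*sqrt(d)) + (a - b*sqrt(d)) = 2a
= 2 * (-8)
= -16

-16


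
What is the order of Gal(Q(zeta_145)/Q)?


|Gal(Q(zeta_145)/Q)| = phi(145)
= 112

112


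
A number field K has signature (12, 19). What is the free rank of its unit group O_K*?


By Dirichlet's unit theorem:
rank = r1 + r2 - 1
= 12 + 19 - 1
= 30

30


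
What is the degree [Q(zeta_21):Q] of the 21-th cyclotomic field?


The degree equals Euler's totient phi(21).
21 = 3 * 7
phi(21) = 12

12


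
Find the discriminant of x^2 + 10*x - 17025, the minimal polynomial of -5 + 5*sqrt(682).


The element -5 + 5*sqrt(682) has minimal polynomial:
x^2 + 10*x - 17025
Discriminant = (10)^2 - 4*(-17025)
= 100 + 68100
= 68200

68200


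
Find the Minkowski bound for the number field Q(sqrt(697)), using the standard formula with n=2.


d = 697, d mod 4 = 1, so disc(K) = d = 697; |disc(K)| = 697
Real quadratic field, so n = 2, s = r2 = 0, r1 = 2
M = (n!/n^n) * (4/pi)^s * sqrt(|disc(K)|) = (2!/2^2) * (4/pi)^0 * sqrt(697)
= 0.5 * 1.000000 * 26.400758
= 13.2004

13.2004


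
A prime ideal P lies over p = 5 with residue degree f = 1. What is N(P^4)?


N(P^a) = p^(a*f)
= 5^(4*1)
= 5^4
= 625

625


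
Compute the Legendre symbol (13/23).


p = 23 is prime, so compute (13/23) with the reciprocity algorithm (Jacobi-symbol steps: pull out 2s via (2/n), flip via reciprocity, reduce):
  reciprocity: (13/23) -> +(23/13)
  reduce: (10/13)
  pull out 2: (2/13) = -1  (since 13 mod 8 = 5)
  reciprocity: (5/13) -> +(13/5)
  reduce: (3/5)
  reciprocity: (3/5) -> +(5/3)
  reduce: (2/3)
  pull out 2: (2/3) = -1  (since 3 mod 8 = 3)
  (1/3) = 1
Product of signs = 1
(13/23) = 1

1


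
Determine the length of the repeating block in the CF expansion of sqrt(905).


Run the CF algorithm for sqrt(905).
a_0 = floor(sqrt(905)) = 30; set m_0=0, q_0=1.
Recurrence: m' = q*a - m,  q' = (d - m'^2)/q,  a' = floor((a_0 + m')/q').
  step 1: m=30, q=5, a=12
  step 2: m=30, q=1, a=60
a_2 = 2*a_0 = 60, so the period closes here.
sqrt(905) = [30; 12, 60]
Period length = 2

2


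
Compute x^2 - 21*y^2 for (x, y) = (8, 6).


x^2 - d*y^2
= 8^2 - 21*6^2
= 64 - 756
= -692

-692


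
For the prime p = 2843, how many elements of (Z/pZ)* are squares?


For prime p, the number of non-zero quadratic residues is (p-1)/2.
= (2843-1)/2
= 1421

1421


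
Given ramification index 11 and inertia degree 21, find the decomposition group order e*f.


|D_P| = e * f
= 11 * 21
= 231

231


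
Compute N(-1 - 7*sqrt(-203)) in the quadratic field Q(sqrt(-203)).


N(a + b*sqrt(d)) = a^2 - d*b^2
= (-1)^2 - (-203)*(-7)^2
= 1 + 9947
= 9948

9948


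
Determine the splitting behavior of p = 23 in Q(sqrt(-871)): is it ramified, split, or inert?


K = Q(sqrt(-871)). Since d mod 4 = 1, disc(K) = -871.
Check p | disc: -871 mod 23 = 3.
p does not divide disc. Compute Legendre symbol (d/p):
3^((23-1)/2) mod 23 = 1
(d/p) = 1, so p splits: (p) = P*P' with e=1, f=1, g=2.
Therefore p is split.

split


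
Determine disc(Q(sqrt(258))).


For K = Q(sqrt(d)) with d squarefree: disc(K) = d if d = 1 mod 4, and disc(K) = 4d if d = 2 or 3 mod 4.
Here d = 258, and d mod 4 = 2.
d = 2 mod 4, not 1 (O_K = Z[sqrt(d)]), so disc(K) = 4d = 4 * (258) = 1032

1032


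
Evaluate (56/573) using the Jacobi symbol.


Compute (56/573) via quadratic reciprocity:
  pull out 2: (2/573) = -1  (since 573 mod 8 = 5)
  pull out 2: (2/573) = -1  (since 573 mod 8 = 5)
  pull out 2: (2/573) = -1  (since 573 mod 8 = 5)
  reciprocity: (7/573) -> +(573/7)
  reduce: (6/7)
  pull out 2: (2/7) = +1  (since 7 mod 8 = 7)
  reciprocity: (3/7) -> -(7/3)
  reduce: (1/3)
  (1/3) = 1
Product of signs = 1

1


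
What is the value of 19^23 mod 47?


p = 47 is prime and the exponent is (p-1)/2 = 23, so by Euler's criterion 19^23 = (19/47) = +1 or -1 mod 47.
Compute by square-and-multiply:
  23 = 16 + 4 + 2 + 1 (binary 10111)
  Repeated squaring mod 47: 19^1 = 19, 19^2 = 32, 19^4 = 37, 19^8 = 6, 19^16 = 36
  19^23 = 19^16 * 19^4 * 19^2 * 19^1 = 36 * 37 * 32 * 19 mod 47
    36 * 37 = 1332 = 16 mod 47
    16 * 32 = 512 = 42 mod 47
    42 * 19 = 798 = 46 mod 47
  19^23 = 46 mod 47
Result 46 = p - 1 = -1 mod 47: 19 is a quadratic non-residue mod 47. As a residue in [0, p-1] the value is 46.
19^23 mod 47 = 46

46


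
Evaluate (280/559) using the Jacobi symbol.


Compute (280/559) via quadratic reciprocity:
  pull out 2: (2/559) = +1  (since 559 mod 8 = 7)
  pull out 2: (2/559) = +1  (since 559 mod 8 = 7)
  pull out 2: (2/559) = +1  (since 559 mod 8 = 7)
  reciprocity: (35/559) -> -(559/35)
  reduce: (34/35)
  pull out 2: (2/35) = -1  (since 35 mod 8 = 3)
  reciprocity: (17/35) -> +(35/17)
  reduce: (1/17)
  (1/17) = 1
Product of signs = 1

1


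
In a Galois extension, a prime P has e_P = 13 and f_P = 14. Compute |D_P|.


|D_P| = e * f
= 13 * 14
= 182

182


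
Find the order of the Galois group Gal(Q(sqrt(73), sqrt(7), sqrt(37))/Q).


The 3 square roots of distinct primes are multiplicatively independent over Q,
so [K:Q] = 2^3 and Gal(K/Q) is isomorphic to (Z/2Z)^3.
|Gal| = 2^3 = 8

8


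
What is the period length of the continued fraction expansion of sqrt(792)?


Run the CF algorithm for sqrt(792).
a_0 = floor(sqrt(792)) = 28; set m_0=0, q_0=1.
Recurrence: m' = q*a - m,  q' = (d - m'^2)/q,  a' = floor((a_0 + m')/q').
  step 1: m=28, q=8, a=7
  step 2: m=28, q=1, a=56
a_2 = 2*a_0 = 56, so the period closes here.
sqrt(792) = [28; 7, 56]
Period length = 2

2


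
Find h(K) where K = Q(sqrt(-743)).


K = Q(sqrt(-743)). d mod 4 = 1, so D = disc(K) = d = -743
h(K) equals the number of primitive reduced positive-definite forms (a, b, c) = a*x^2 + b*x*y + c*y^2 with b^2 - 4ac = D,
where reduced means |b| <= a <= c, with b >= 0 whenever |b| = a or a = c, and primitive means gcd(a, b, c) = 1.
Reduced forces 3a^2 <= |D| = 743, so 1 <= a <= 15; b must have the parity of D, and c = (b^2 - D)/(4a) must be an integer >= a.
Enumerate a = 1..15, b in [-a, a]:
  a=1: (1, 1, 186)  [1]
  a=2: (2, -1, 93), (2, 1, 93)  [2]
  a=3: (3, -1, 62), (3, 1, 62)  [2]
  a=4: (4, -3, 47), (4, 3, 47)  [2]
  a=5: none
  a=6: (6, -5, 32), (6, -1, 31), (6, 1, 31), (6, 5, 32)  [4]
  a=7: none
  a=8: (8, -5, 24), (8, 5, 24)  [2]
  a=9: (9, -7, 22), (9, 7, 22)  [2]
  a=10: none
  a=11: (11, -7, 18), (11, 7, 18)  [2]
  a=12: (12, -11, 18), (12, -5, 16), (12, 5, 16), (12, 11, 18)  [4]
  a=13..15: none
Total reduced forms: 1 + 2 + 2 + 2 + 4 + 2 + 2 + 2 + 4 = 21
h = 21

21


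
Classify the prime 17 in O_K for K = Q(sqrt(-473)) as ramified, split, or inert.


K = Q(sqrt(-473)). Since d mod 4 = 3, disc(K) = -1892.
Check p | disc: -1892 mod 17 = 12.
p does not divide disc. Compute Legendre symbol (d/p):
3^((17-1)/2) mod 17 = -1
(d/p) = -1, so p is inert: (p) stays prime with e=1, f=2, g=1.
Therefore p is inert.

inert


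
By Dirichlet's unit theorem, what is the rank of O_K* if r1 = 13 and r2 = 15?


By Dirichlet's unit theorem:
rank = r1 + r2 - 1
= 13 + 15 - 1
= 27

27


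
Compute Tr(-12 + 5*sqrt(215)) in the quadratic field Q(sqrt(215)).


Tr(a + b*sqrt(d)) = (a + b*sqrt(d)) + (a - b*sqrt(d)) = 2a
= 2 * (-12)
= -24

-24


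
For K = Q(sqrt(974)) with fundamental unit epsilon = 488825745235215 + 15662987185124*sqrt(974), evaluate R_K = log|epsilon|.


epsilon = 488825745235215 + 15662987185124*sqrt(974)
= 9.7765e+14
R = ln(9.7765e+14)
= 34.5162

34.5162


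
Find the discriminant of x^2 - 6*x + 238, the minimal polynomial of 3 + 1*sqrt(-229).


The element 3 + 1*sqrt(-229) has minimal polynomial:
x^2 - 6*x + 238
Discriminant = (-6)^2 - 4*(238)
= 36 - 952
= -916

-916


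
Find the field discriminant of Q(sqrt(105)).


For K = Q(sqrt(d)) with d squarefree: disc(K) = d if d = 1 mod 4, and disc(K) = 4d if d = 2 or 3 mod 4.
Here d = 105, and d mod 4 = 1.
d = 1 mod 4 (O_K = Z[(1+sqrt(d))/2]), so disc(K) = d = 105

105


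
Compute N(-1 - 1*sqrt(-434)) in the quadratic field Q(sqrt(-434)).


N(a + b*sqrt(d)) = a^2 - d*b^2
= (-1)^2 - (-434)*(-1)^2
= 1 + 434
= 435

435


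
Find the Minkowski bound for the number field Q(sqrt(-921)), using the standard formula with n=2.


d = -921, d mod 4 = 3, so disc(K) = 4d = -3684; |disc(K)| = 3684
Imaginary quadratic field, so n = 2, s = r2 = 1, r1 = 0
M = (n!/n^n) * (4/pi)^s * sqrt(|disc(K)|) = (2!/2^2) * (4/pi)^1 * sqrt(3684)
= 0.5 * 1.273240 * 60.695964
= 38.6403

38.6403


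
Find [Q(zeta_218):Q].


The degree equals Euler's totient phi(218).
218 = 2 * 109
phi(218) = 108

108


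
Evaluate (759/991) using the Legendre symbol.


p = 991 is prime, so compute (759/991) with the reciprocity algorithm (Jacobi-symbol steps: pull out 2s via (2/n), flip via reciprocity, reduce):
  reciprocity: (759/991) -> -(991/759)
  reduce: (232/759)
  pull out 2: (2/759) = +1  (since 759 mod 8 = 7)
  pull out 2: (2/759) = +1  (since 759 mod 8 = 7)
  pull out 2: (2/759) = +1  (since 759 mod 8 = 7)
  reciprocity: (29/759) -> +(759/29)
  reduce: (5/29)
  reciprocity: (5/29) -> +(29/5)
  reduce: (4/5)
  pull out 2: (2/5) = -1  (since 5 mod 8 = 5)
  pull out 2: (2/5) = -1  (since 5 mod 8 = 5)
  (1/5) = 1
Product of signs = -1
(759/991) = -1

-1


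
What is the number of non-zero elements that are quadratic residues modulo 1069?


For prime p, the number of non-zero quadratic residues is (p-1)/2.
= (1069-1)/2
= 534

534


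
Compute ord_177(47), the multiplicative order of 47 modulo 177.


We want ord_177(47), the smallest k >= 1 with 47^k = 1 mod 177.
n = 177 = 3 * 59, phi(177) = 116; the order divides phi(n).
Divisors of 116: 1, 2, 4, 29, 58, 116
Repeated squaring mod 177: 47^1 = 47, 47^2 = 85, 47^4 = 145, 47^8 = 139, 47^16 = 28, 47^32 = 76, 47^64 = 112
Test divisors in increasing order:
  k=1: 47^1 = 47 mod 177
  k=2: 47^2 = 85 mod 177
  k=4: 47^4 = 145 mod 177
  k=29: 47^29 = 28 * 139 * 145 * 47 = 176 mod 177
  k=58: 47^58 = 76 * 28 * 139 * 85 = 1 mod 177  <- first divisor giving 1
Order = 58

58


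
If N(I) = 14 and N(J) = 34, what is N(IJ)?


N(IJ) = N(I) * N(J)
= 14 * 34
= 476

476


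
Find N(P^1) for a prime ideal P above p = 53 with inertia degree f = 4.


N(P^a) = p^(a*f)
= 53^(1*4)
= 53^4
= 7890481

7890481


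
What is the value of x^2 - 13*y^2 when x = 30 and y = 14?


x^2 - d*y^2
= 30^2 - 13*14^2
= 900 - 2548
= -1648

-1648


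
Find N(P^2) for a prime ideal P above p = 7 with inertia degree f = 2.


N(P^a) = p^(a*f)
= 7^(2*2)
= 7^4
= 2401

2401


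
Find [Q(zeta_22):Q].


The degree equals Euler's totient phi(22).
22 = 2 * 11
phi(22) = 10

10


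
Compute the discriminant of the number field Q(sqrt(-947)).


For K = Q(sqrt(d)) with d squarefree: disc(K) = d if d = 1 mod 4, and disc(K) = 4d if d = 2 or 3 mod 4.
Here d = -947, and d mod 4 = 1.
d = 1 mod 4 (O_K = Z[(1+sqrt(d))/2]), so disc(K) = d = -947

-947


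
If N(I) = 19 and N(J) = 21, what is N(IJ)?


N(IJ) = N(I) * N(J)
= 19 * 21
= 399

399


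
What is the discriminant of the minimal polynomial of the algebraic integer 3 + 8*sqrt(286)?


The element 3 + 8*sqrt(286) has minimal polynomial:
x^2 - 6*x - 18295
Discriminant = (-6)^2 - 4*(-18295)
= 36 + 73180
= 73216

73216


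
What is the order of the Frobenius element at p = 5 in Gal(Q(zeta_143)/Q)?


The Frobenius at p in Gal(Q(zeta_n)/Q) = (Z/nZ)* is the class of p, so its order is ord_143(5), the smallest k >= 1 with 5^k = 1 mod 143.
n = 143 = 11 * 13, phi(143) = 120; the order divides phi(n).
Divisors of 120: 1, 2, 3, 4, 5, 6, 8, 10, 12, 15, 20, 24, 30, 40, 60, 120
Repeated squaring mod 143: 5^1 = 5, 5^2 = 25, 5^4 = 53, 5^8 = 92, 5^16 = 27, 5^32 = 14, 5^64 = 53
Test divisors in increasing order:
  k=1: 5^1 = 5 mod 143
  k=2: 5^2 = 25 mod 143
  k=3: 5^3 = 25 * 5 = 125 mod 143
  k=4: 5^4 = 53 mod 143
  k=5: 5^5 = 53 * 5 = 122 mod 143
  k=6: 5^6 = 53 * 25 = 38 mod 143
  k=8: 5^8 = 92 mod 143
  k=10: 5^10 = 92 * 25 = 12 mod 143
  k=12: 5^12 = 92 * 53 = 14 mod 143
  k=15: 5^15 = 92 * 53 * 25 * 5 = 34 mod 143
  k=20: 5^20 = 27 * 53 = 1 mod 143  <- first divisor giving 1
Order = 20

20


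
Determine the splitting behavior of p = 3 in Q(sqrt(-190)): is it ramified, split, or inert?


K = Q(sqrt(-190)). Since d mod 4 = 2, disc(K) = -760.
Check p | disc: -760 mod 3 = 2.
p does not divide disc. Compute Legendre symbol (d/p):
2^((3-1)/2) mod 3 = -1
(d/p) = -1, so p is inert: (p) stays prime with e=1, f=2, g=1.
Therefore p is inert.

inert


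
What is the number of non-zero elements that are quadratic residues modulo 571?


For prime p, the number of non-zero quadratic residues is (p-1)/2.
= (571-1)/2
= 285

285


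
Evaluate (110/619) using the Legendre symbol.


p = 619 is prime, so compute (110/619) with the reciprocity algorithm (Jacobi-symbol steps: pull out 2s via (2/n), flip via reciprocity, reduce):
  pull out 2: (2/619) = -1  (since 619 mod 8 = 3)
  reciprocity: (55/619) -> -(619/55)
  reduce: (14/55)
  pull out 2: (2/55) = +1  (since 55 mod 8 = 7)
  reciprocity: (7/55) -> -(55/7)
  reduce: (6/7)
  pull out 2: (2/7) = +1  (since 7 mod 8 = 7)
  reciprocity: (3/7) -> -(7/3)
  reduce: (1/3)
  (1/3) = 1
Product of signs = 1
(110/619) = 1

1


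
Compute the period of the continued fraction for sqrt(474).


Run the CF algorithm for sqrt(474).
a_0 = floor(sqrt(474)) = 21; set m_0=0, q_0=1.
Recurrence: m' = q*a - m,  q' = (d - m'^2)/q,  a' = floor((a_0 + m')/q').
  step 1: m=21, q=33, a=1
  step 2: m=12, q=10, a=3
  step 3: m=18, q=15, a=2
  step 4: m=12, q=22, a=1
  step 5: m=10, q=17, a=1
  step 6: m=7, q=25, a=1
  step 7: m=18, q=6, a=6
  step 8: m=18, q=25, a=1
  step 9: m=7, q=17, a=1
  step 10: m=10, q=22, a=1
  step 11: m=12, q=15, a=2
  step 12: m=18, q=10, a=3
  step 13: m=12, q=33, a=1
  step 14: m=21, q=1, a=42
a_14 = 2*a_0 = 42, so the period closes here.
sqrt(474) = [21; 1, 3, 2, 1, 1, 1, 6, 1, 1, 1, 2, 3, 1, 42]
Period length = 14

14
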